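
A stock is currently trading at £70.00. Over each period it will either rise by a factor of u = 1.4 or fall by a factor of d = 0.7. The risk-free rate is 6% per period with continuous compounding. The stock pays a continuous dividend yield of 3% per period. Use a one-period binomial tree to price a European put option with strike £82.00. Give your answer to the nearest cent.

Per-period risk-free factor R = e^0.06 = 1.0618; dividend-adjusted growth = e^(0.06−0.03) = 1.0305.
Risk-neutral probability p = (1.0305 − 0.7)/(1.4 − 0.7) = 0.3305/0.7000 = 0.4721
Terminal stock prices: S_u = 98, S_d = 49
Terminal payoffs (K − S): max(-16, 0) = 0, max(33, 0) = 33
Node 0 (S = 70): V_0 = e^(−0.06)·[0.4721·0.0000 + 0.5279·33.0000] = 16.4069

£16.41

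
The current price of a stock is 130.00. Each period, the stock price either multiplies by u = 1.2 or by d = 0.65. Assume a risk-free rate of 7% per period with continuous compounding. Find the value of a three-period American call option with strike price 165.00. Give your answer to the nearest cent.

21.92

Risk-neutral probability p = (e^0.07 − 0.65)/(1.2 − 0.65) = 0.4225/0.5500 = 0.7682
Terminal stock prices: S_uuu = 224.6, S_uud = 121.7, S_udd = 65.91, S_ddd = 35.7
Terminal payoffs (S − K): max(59.64, 0) = 59.64, max(-43.32, 0) = 0, max(-99.09, 0) = 0, max(-129.3, 0) = 0
Node uu (S = 187.2): continuation = e^(−0.07)·[0.7682·59.6400 + 0.2318·0.0000] = 42.7179; exercise value = 22.2000 ≤ continuation, so V_uu = 42.7179
Node ud (S = 101.4): continuation = e^(−0.07)·[0.7682·0.0000 + 0.2318·0.0000] = 0.0000; exercise value = 0.0000 ≤ continuation, so V_ud = 0.0000
Node dd (S = 54.93): continuation = e^(−0.07)·[0.7682·0.0000 + 0.2318·0.0000] = 0.0000; exercise value = 0.0000 ≤ continuation, so V_dd = 0.0000
Node u (S = 156): continuation = e^(−0.07)·[0.7682·42.7179 + 0.2318·0.0000] = 30.5972; exercise value = 0.0000 ≤ continuation, so V_u = 30.5972
Node d (S = 84.5): continuation = e^(−0.07)·[0.7682·0.0000 + 0.2318·0.0000] = 0.0000; exercise value = 0.0000 ≤ continuation, so V_d = 0.0000
Node 0 (S = 130): continuation = e^(−0.07)·[0.7682·30.5972 + 0.2318·0.0000] = 21.9156; exercise value = 0.0000 ≤ continuation, so V_0 = 21.9156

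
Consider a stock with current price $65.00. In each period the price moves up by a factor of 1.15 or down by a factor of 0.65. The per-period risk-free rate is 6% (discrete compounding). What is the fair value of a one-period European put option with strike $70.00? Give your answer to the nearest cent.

$4.71

Risk-neutral probability p = (1 + 0.06 − 0.65)/(1.15 − 0.65) = 0.4100/0.5000 = 0.8200
Terminal stock prices: S_u = 74.75, S_d = 42.25
Terminal payoffs (K − S): max(-4.75, 0) = 0, max(27.75, 0) = 27.75
Node 0 (S = 65): V_0 = 1/1.06·[0.8200·0.0000 + 0.1800·27.7500] = 4.7123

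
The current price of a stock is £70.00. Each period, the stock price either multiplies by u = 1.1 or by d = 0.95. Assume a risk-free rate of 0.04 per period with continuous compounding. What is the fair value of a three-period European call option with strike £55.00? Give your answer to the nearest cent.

Risk-neutral probability p = (e^0.04 − 0.95)/(1.1 − 0.95) = 0.0908/0.1500 = 0.6054
Terminal stock prices: S_uuu = 93.17, S_uud = 80.47, S_udd = 69.49, S_ddd = 60.02
Terminal payoffs (S − K): max(38.17, 0) = 38.17, max(25.47, 0) = 25.47, max(14.49, 0) = 14.49, max(5.016, 0) = 5.016
Node uu (S = 84.7): V_uu = e^(−0.04)·[0.6054·38.1700 + 0.3946·25.4650] = 31.8566
Node ud (S = 73.15): V_ud = e^(−0.04)·[0.6054·25.4650 + 0.3946·14.4925] = 20.3066
Node dd (S = 63.17): V_dd = e^(−0.04)·[0.6054·14.4925 + 0.3946·5.0162] = 10.3316
Node u (S = 77): V_u = e^(−0.04)·[0.6054·31.8566 + 0.3946·20.3066] = 26.2286
Node d (S = 66.5): V_d = e^(−0.04)·[0.6054·20.3066 + 0.3946·10.3316] = 15.7286
Node 0 (S = 70): V_0 = e^(−0.04)·[0.6054·26.2286 + 0.3946·15.7286] = 21.2194

£21.22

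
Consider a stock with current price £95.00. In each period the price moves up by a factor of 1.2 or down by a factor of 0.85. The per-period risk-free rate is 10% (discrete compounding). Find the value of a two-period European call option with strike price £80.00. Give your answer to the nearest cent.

£29.65

Risk-neutral probability p = (1 + 0.1 − 0.85)/(1.2 − 0.85) = 0.2500/0.3500 = 0.7143
Terminal stock prices: S_uu = 136.8, S_ud = 96.9, S_dd = 68.64
Terminal payoffs (S − K): max(56.8, 0) = 56.8, max(16.9, 0) = 16.9, max(-11.36, 0) = 0
Node u (S = 114): V_u = 1/1.1·[0.7143·56.8000 + 0.2857·16.9000] = 41.2727
Node d (S = 80.75): V_d = 1/1.1·[0.7143·16.9000 + 0.2857·0.0000] = 10.9740
Node 0 (S = 95): V_0 = 1/1.1·[0.7143·41.2727 + 0.2857·10.9740] = 29.6509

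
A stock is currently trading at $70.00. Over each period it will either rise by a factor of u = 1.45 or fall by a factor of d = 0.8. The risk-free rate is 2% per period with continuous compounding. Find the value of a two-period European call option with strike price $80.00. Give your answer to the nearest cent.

Risk-neutral probability p = (e^0.02 − 0.8)/(1.45 − 0.8) = 0.2202/0.6500 = 0.3388
Terminal stock prices: S_uu = 147.2, S_ud = 81.2, S_dd = 44.8
Terminal payoffs (S − K): max(67.18, 0) = 67.18, max(1.2, 0) = 1.2, max(-35.2, 0) = 0
Node u (S = 101.5): V_u = e^(−0.02)·[0.3388·67.1750 + 0.6612·1.2000] = 23.0841
Node d (S = 56): V_d = e^(−0.02)·[0.3388·1.2000 + 0.6612·0.0000] = 0.3985
Node 0 (S = 70): V_0 = e^(−0.02)·[0.3388·23.0841 + 0.6612·0.3985] = 7.9236

$7.92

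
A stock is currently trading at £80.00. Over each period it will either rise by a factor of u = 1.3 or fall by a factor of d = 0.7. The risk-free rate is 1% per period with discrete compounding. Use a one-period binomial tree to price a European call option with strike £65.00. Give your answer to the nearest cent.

Risk-neutral probability p = (1 + 0.01 − 0.7)/(1.3 − 0.7) = 0.3100/0.6000 = 0.5167
Terminal stock prices: S_u = 104, S_d = 56
Terminal payoffs (S − K): max(39, 0) = 39, max(-9, 0) = 0
Node 0 (S = 80): V_0 = 1/1.01·[0.5167·39.0000 + 0.4833·0.0000] = 19.9505

£19.95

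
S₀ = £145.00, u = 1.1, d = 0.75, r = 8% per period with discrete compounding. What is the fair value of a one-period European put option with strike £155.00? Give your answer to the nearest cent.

£2.45

Risk-neutral probability p = (1 + 0.08 − 0.75)/(1.1 − 0.75) = 0.3300/0.3500 = 0.9429
Terminal stock prices: S_u = 159.5, S_d = 108.8
Terminal payoffs (K − S): max(-4.5, 0) = 0, max(46.25, 0) = 46.25
Node 0 (S = 145): V_0 = 1/1.08·[0.9429·0.0000 + 0.0571·46.2500] = 2.4471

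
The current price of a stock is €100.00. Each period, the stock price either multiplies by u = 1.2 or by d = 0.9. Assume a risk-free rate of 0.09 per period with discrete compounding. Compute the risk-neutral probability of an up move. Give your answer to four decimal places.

p = 0.6333

Risk-neutral probability p = (1 + 0.09 − 0.9)/(1.2 − 0.9) = 0.1900/0.3000 = 0.6333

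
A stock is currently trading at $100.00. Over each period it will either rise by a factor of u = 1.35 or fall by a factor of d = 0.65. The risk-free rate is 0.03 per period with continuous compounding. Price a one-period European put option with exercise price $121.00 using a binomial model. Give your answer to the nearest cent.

$24.81

Risk-neutral probability p = (e^0.03 − 0.65)/(1.35 − 0.65) = 0.3805/0.7000 = 0.5435
Terminal stock prices: S_u = 135, S_d = 65
Terminal payoffs (K − S): max(-14, 0) = 0, max(56, 0) = 56
Node 0 (S = 100): V_0 = e^(−0.03)·[0.5435·0.0000 + 0.4565·56.0000] = 24.8081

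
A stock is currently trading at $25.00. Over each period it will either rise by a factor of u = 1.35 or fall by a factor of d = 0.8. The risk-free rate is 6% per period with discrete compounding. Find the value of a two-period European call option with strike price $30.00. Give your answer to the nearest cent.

$3.10

Risk-neutral probability p = (1 + 0.06 − 0.8)/(1.35 − 0.8) = 0.2600/0.5500 = 0.4727
Terminal stock prices: S_uu = 45.56, S_ud = 27, S_dd = 16
Terminal payoffs (S − K): max(15.56, 0) = 15.56, max(-3, 0) = 0, max(-14, 0) = 0
Node u (S = 33.75): V_u = 1/1.06·[0.4727·15.5625 + 0.5273·0.0000] = 6.9404
Node d (S = 20): V_d = 1/1.06·[0.4727·0.0000 + 0.5273·0.0000] = 0.0000
Node 0 (S = 25): V_0 = 1/1.06·[0.4727·6.9404 + 0.5273·0.0000] = 3.0952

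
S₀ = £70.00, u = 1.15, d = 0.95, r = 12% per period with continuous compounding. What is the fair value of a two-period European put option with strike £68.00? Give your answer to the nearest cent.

Risk-neutral probability p = (e^0.12 − 0.95)/(1.15 − 0.95) = 0.1775/0.2000 = 0.8875
Terminal stock prices: S_uu = 92.57, S_ud = 76.47, S_dd = 63.17
Terminal payoffs (K − S): max(-24.57, 0) = 0, max(-8.475, 0) = 0, max(4.825, 0) = 4.825
Node u (S = 80.5): V_u = e^(−0.12)·[0.8875·0.0000 + 0.1125·0.0000] = 0.0000
Node d (S = 66.5): V_d = e^(−0.12)·[0.8875·0.0000 + 0.1125·4.8250] = 0.4815
Node 0 (S = 70): V_0 = e^(−0.12)·[0.8875·0.0000 + 0.1125·0.4815] = 0.0480

£0.05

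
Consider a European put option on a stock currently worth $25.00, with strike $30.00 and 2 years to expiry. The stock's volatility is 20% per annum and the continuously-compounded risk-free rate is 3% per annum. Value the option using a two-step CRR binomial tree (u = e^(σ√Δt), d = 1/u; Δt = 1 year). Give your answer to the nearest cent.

CRR parameters: u = e^(σ√Δt) = e^(0.2·√1) = 1.2214, d = 1/u = 0.8187
Per-period rate: rΔt = 0.03·1 = 0.03, so R = e^0.03 = 1.0305
Risk-neutral probability p = (e^0.03 − 0.8187)/(1.2214 − 0.8187) = 0.2117/0.4027 = 0.5258
Terminal stock prices: S_uu = 37.3, S_ud = 25, S_dd = 16.76
Terminal payoffs (K − S): max(-7.296, 0) = 0, max(5, 0) = 5, max(13.24, 0) = 13.24
Node u (S = 30.54): V_u = e^(−0.03)·[0.5258·0.0000 + 0.4742·5.0000] = 2.3009
Node d (S = 20.47): V_d = e^(−0.03)·[0.5258·5.0000 + 0.4742·13.2420] = 8.6451
Node 0 (S = 25): V_0 = e^(−0.03)·[0.5258·2.3009 + 0.4742·8.6451] = 5.1524

$5.15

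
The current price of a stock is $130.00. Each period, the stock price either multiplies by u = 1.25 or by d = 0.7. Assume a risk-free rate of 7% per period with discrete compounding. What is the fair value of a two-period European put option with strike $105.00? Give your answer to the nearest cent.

Risk-neutral probability p = (1 + 0.07 − 0.7)/(1.25 − 0.7) = 0.3700/0.5500 = 0.6727
Terminal stock prices: S_uu = 203.1, S_ud = 113.7, S_dd = 63.7
Terminal payoffs (K − S): max(-98.12, 0) = 0, max(-8.75, 0) = 0, max(41.3, 0) = 41.3
Node u (S = 162.5): V_u = 1/1.07·[0.6727·0.0000 + 0.3273·0.0000] = 0.0000
Node d (S = 91): V_d = 1/1.07·[0.6727·0.0000 + 0.3273·41.3000] = 12.6321
Node 0 (S = 130): V_0 = 1/1.07·[0.6727·0.0000 + 0.3273·12.6321] = 3.8637

$3.86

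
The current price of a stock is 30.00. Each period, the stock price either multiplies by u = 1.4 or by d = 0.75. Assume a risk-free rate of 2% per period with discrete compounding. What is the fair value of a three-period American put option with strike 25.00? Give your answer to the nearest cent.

3.04

Risk-neutral probability p = (1 + 0.02 − 0.75)/(1.4 − 0.75) = 0.2700/0.6500 = 0.4154
Terminal stock prices: S_uuu = 82.32, S_uud = 44.1, S_udd = 23.62, S_ddd = 12.66
Terminal payoffs (K − S): max(-57.32, 0) = 0, max(-19.1, 0) = 0, max(1.375, 0) = 1.375, max(12.34, 0) = 12.34
Node uu (S = 58.8): continuation = 1/1.02·[0.4154·0.0000 + 0.5846·0.0000] = 0.0000; exercise value = 0.0000 ≤ continuation, so V_uu = 0.0000
Node ud (S = 31.5): continuation = 1/1.02·[0.4154·0.0000 + 0.5846·1.3750] = 0.7881; exercise value = 0.0000 ≤ continuation, so V_ud = 0.7881
Node dd (S = 16.88): continuation = 1/1.02·[0.4154·1.3750 + 0.5846·12.3438] = 7.6348; exercise value = 8.1250 > continuation, so V_dd = 8.1250 (exercise)
Node u (S = 42): continuation = 1/1.02·[0.4154·0.0000 + 0.5846·0.7881] = 0.4517; exercise value = 0.0000 ≤ continuation, so V_u = 0.4517
Node d (S = 22.5): continuation = 1/1.02·[0.4154·0.7881 + 0.5846·8.1250] = 4.9778; exercise value = 2.5000 ≤ continuation, so V_d = 4.9778
Node 0 (S = 30): continuation = 1/1.02·[0.4154·0.4517 + 0.5846·4.9778] = 3.0370; exercise value = 0.0000 ≤ continuation, so V_0 = 3.0370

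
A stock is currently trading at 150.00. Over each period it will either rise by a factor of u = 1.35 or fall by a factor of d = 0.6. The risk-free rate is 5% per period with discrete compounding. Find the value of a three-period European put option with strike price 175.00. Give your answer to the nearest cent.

37.38

Risk-neutral probability p = (1 + 0.05 − 0.6)/(1.35 − 0.6) = 0.4500/0.7500 = 0.6000
Terminal stock prices: S_uuu = 369.1, S_uud = 164, S_udd = 72.9, S_ddd = 32.4
Terminal payoffs (K − S): max(-194.1, 0) = 0, max(10.97, 0) = 10.97, max(102.1, 0) = 102.1, max(142.6, 0) = 142.6
Node uu (S = 273.4): V_uu = 1/1.05·[0.6000·0.0000 + 0.4000·10.9750] = 4.1810
Node ud (S = 121.5): V_ud = 1/1.05·[0.6000·10.9750 + 0.4000·102.1000] = 45.1667
Node dd (S = 54): V_dd = 1/1.05·[0.6000·102.1000 + 0.4000·142.6000] = 112.6667
Node u (S = 202.5): V_u = 1/1.05·[0.6000·4.1810 + 0.4000·45.1667] = 19.5955
Node d (S = 90): V_d = 1/1.05·[0.6000·45.1667 + 0.4000·112.6667] = 68.7302
Node 0 (S = 150): V_0 = 1/1.05·[0.6000·19.5955 + 0.4000·68.7302] = 37.3803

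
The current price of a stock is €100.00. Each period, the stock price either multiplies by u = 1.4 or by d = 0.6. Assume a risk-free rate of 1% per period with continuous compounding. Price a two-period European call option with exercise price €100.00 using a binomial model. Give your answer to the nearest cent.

Risk-neutral probability p = (e^0.01 − 0.6)/(1.4 − 0.6) = 0.4101/0.8000 = 0.5126
Terminal stock prices: S_uu = 196, S_ud = 84, S_dd = 36
Terminal payoffs (S − K): max(96, 0) = 96, max(-16, 0) = 0, max(-64, 0) = 0
Node u (S = 140): V_u = e^(−0.01)·[0.5126·96.0000 + 0.4874·0.0000] = 48.7164
Node d (S = 60): V_d = e^(−0.01)·[0.5126·0.0000 + 0.4874·0.0000] = 0.0000
Node 0 (S = 100): V_0 = e^(−0.01)·[0.5126·48.7164 + 0.4874·0.0000] = 24.7218

€24.72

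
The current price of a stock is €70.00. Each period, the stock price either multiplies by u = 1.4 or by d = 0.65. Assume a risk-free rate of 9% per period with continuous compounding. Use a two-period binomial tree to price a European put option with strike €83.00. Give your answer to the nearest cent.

€15.21

Risk-neutral probability p = (e^0.09 − 0.65)/(1.4 − 0.65) = 0.4442/0.7500 = 0.5922
Terminal stock prices: S_uu = 137.2, S_ud = 63.7, S_dd = 29.58
Terminal payoffs (K − S): max(-54.2, 0) = 0, max(19.3, 0) = 19.3, max(53.42, 0) = 53.42
Node u (S = 98): V_u = e^(−0.09)·[0.5922·0.0000 + 0.4078·19.3000] = 7.1926
Node d (S = 45.5): V_d = e^(−0.09)·[0.5922·19.3000 + 0.4078·53.4250] = 30.3563
Node 0 (S = 70): V_0 = e^(−0.09)·[0.5922·7.1926 + 0.4078·30.3563] = 15.2060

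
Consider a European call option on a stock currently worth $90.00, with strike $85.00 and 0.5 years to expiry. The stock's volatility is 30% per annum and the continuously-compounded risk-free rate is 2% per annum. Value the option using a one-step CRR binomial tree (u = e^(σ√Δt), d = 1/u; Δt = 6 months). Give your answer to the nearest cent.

$12.24

CRR parameters: u = e^(σ√Δt) = e^(0.3·√0.5) = 1.2363, d = 1/u = 0.8089
Per-period rate: rΔt = 0.02·0.5 = 0.01, so R = e^0.01 = 1.0101
Risk-neutral probability p = (e^0.01 − 0.8089)/(1.2363 − 0.8089) = 0.2012/0.4275 = 0.4707
Terminal stock prices: S_u = 111.3, S_d = 72.8
Terminal payoffs (S − K): max(26.27, 0) = 26.27, max(-12.2, 0) = 0
Node 0 (S = 90): V_0 = e^(−0.01)·[0.4707·26.2680 + 0.5293·0.0000] = 12.2407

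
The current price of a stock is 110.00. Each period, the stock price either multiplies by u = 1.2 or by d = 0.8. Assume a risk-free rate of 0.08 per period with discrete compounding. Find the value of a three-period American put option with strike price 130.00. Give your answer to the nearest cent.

20.00

Risk-neutral probability p = (1 + 0.08 − 0.8)/(1.2 − 0.8) = 0.2800/0.4000 = 0.7000
Terminal stock prices: S_uuu = 190.1, S_uud = 126.7, S_udd = 84.48, S_ddd = 56.32
Terminal payoffs (K − S): max(-60.08, 0) = 0, max(3.28, 0) = 3.28, max(45.52, 0) = 45.52, max(73.68, 0) = 73.68
Node uu (S = 158.4): continuation = 1/1.08·[0.7000·0.0000 + 0.3000·3.2800] = 0.9111; exercise value = 0.0000 ≤ continuation, so V_uu = 0.9111
Node ud (S = 105.6): continuation = 1/1.08·[0.7000·3.2800 + 0.3000·45.5200] = 14.7704; exercise value = 24.4000 > continuation, so V_ud = 24.4000 (exercise)
Node dd (S = 70.4): continuation = 1/1.08·[0.7000·45.5200 + 0.3000·73.6800] = 49.9704; exercise value = 59.6000 > continuation, so V_dd = 59.6000 (exercise)
Node u (S = 132): continuation = 1/1.08·[0.7000·0.9111 + 0.3000·24.4000] = 7.3683; exercise value = 0.0000 ≤ continuation, so V_u = 7.3683
Node d (S = 88): continuation = 1/1.08·[0.7000·24.4000 + 0.3000·59.6000] = 32.3704; exercise value = 42.0000 > continuation, so V_d = 42.0000 (exercise)
Node 0 (S = 110): continuation = 1/1.08·[0.7000·7.3683 + 0.3000·42.0000] = 16.4424; exercise value = 20.0000 > continuation, so V_0 = 20.0000 (exercise)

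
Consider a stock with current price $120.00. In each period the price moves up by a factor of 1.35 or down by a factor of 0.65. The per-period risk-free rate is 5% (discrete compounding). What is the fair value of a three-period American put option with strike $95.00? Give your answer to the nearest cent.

Risk-neutral probability p = (1 + 0.05 − 0.65)/(1.35 − 0.65) = 0.4000/0.7000 = 0.5714
Terminal stock prices: S_uuu = 295.2, S_uud = 142.2, S_udd = 68.45, S_ddd = 32.95
Terminal payoffs (K − S): max(-200.2, 0) = 0, max(-47.16, 0) = 0, max(26.55, 0) = 26.55, max(62.05, 0) = 62.05
Node uu (S = 218.7): continuation = 1/1.05·[0.5714·0.0000 + 0.4286·0.0000] = 0.0000; exercise value = 0.0000 ≤ continuation, so V_uu = 0.0000
Node ud (S = 105.3): continuation = 1/1.05·[0.5714·0.0000 + 0.4286·26.5550] = 10.8388; exercise value = 0.0000 ≤ continuation, so V_ud = 10.8388
Node dd (S = 50.7): continuation = 1/1.05·[0.5714·26.5550 + 0.4286·62.0450] = 39.7762; exercise value = 44.3000 > continuation, so V_dd = 44.3000 (exercise)
Node u (S = 162): continuation = 1/1.05·[0.5714·0.0000 + 0.4286·10.8388] = 4.4240; exercise value = 0.0000 ≤ continuation, so V_u = 4.4240
Node d (S = 78): continuation = 1/1.05·[0.5714·10.8388 + 0.4286·44.3000] = 23.9803; exercise value = 17.0000 ≤ continuation, so V_d = 23.9803
Node 0 (S = 120): continuation = 1/1.05·[0.5714·4.4240 + 0.4286·23.9803] = 12.1955; exercise value = 0.0000 ≤ continuation, so V_0 = 12.1955

$12.20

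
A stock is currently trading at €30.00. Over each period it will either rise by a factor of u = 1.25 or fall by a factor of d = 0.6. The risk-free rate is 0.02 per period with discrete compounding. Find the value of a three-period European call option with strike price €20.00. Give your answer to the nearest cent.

Risk-neutral probability p = (1 + 0.02 − 0.6)/(1.25 − 0.6) = 0.4200/0.6500 = 0.6462
Terminal stock prices: S_uuu = 58.59, S_uud = 28.12, S_udd = 13.5, S_ddd = 6.48
Terminal payoffs (S − K): max(38.59, 0) = 38.59, max(8.125, 0) = 8.125, max(-6.5, 0) = 0, max(-13.52, 0) = 0
Node uu (S = 46.88): V_uu = 1/1.02·[0.6462·38.5938 + 0.3538·8.1250] = 27.2672
Node ud (S = 22.5): V_ud = 1/1.02·[0.6462·8.1250 + 0.3538·0.0000] = 5.1471
Node dd (S = 10.8): V_dd = 1/1.02·[0.6462·0.0000 + 0.3538·0.0000] = 0.0000
Node u (S = 37.5): V_u = 1/1.02·[0.6462·27.2672 + 0.3538·5.1471] = 19.0589
Node d (S = 18): V_d = 1/1.02·[0.6462·5.1471 + 0.3538·0.0000] = 3.2606
Node 0 (S = 30): V_0 = 1/1.02·[0.6462·19.0589 + 0.3538·3.2606] = 13.2046

€13.20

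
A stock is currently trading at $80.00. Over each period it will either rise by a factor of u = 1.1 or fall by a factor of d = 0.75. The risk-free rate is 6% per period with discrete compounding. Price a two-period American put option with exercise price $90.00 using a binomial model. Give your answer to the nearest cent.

Risk-neutral probability p = (1 + 0.06 − 0.75)/(1.1 − 0.75) = 0.3100/0.3500 = 0.8857
Terminal stock prices: S_uu = 96.8, S_ud = 66, S_dd = 45
Terminal payoffs (K − S): max(-6.8, 0) = 0, max(24, 0) = 24, max(45, 0) = 45
Node u (S = 88): continuation = 1/1.06·[0.8857·0.0000 + 0.1143·24.0000] = 2.5876; exercise value = 2.0000 ≤ continuation, so V_u = 2.5876
Node d (S = 60): continuation = 1/1.06·[0.8857·24.0000 + 0.1143·45.0000] = 24.9057; exercise value = 30.0000 > continuation, so V_d = 30.0000 (exercise)
Node 0 (S = 80): continuation = 1/1.06·[0.8857·2.5876 + 0.1143·30.0000] = 5.3966; exercise value = 10.0000 > continuation, so V_0 = 10.0000 (exercise)

$10.00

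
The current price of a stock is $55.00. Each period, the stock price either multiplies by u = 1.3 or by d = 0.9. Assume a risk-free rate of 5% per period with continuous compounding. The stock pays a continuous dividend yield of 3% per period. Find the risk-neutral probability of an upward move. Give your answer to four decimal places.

Per-period risk-free factor R = e^0.05 = 1.0513; dividend-adjusted growth = e^(0.05−0.03) = 1.0202.
Risk-neutral probability p = (1.0202 − 0.9)/(1.3 − 0.9) = 0.1202/0.4000 = 0.3005

p = 0.3005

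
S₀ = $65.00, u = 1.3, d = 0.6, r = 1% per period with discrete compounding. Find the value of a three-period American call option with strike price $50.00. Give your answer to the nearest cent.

Risk-neutral probability p = (1 + 0.01 − 0.6)/(1.3 − 0.6) = 0.4100/0.7000 = 0.5857
Terminal stock prices: S_uuu = 142.8, S_uud = 65.91, S_udd = 30.42, S_ddd = 14.04
Terminal payoffs (S − K): max(92.81, 0) = 92.81, max(15.91, 0) = 15.91, max(-19.58, 0) = 0, max(-35.96, 0) = 0
Node uu (S = 109.9): continuation = 1/1.01·[0.5857·92.8050 + 0.4143·15.9100] = 60.3450; exercise value = 59.8500 ≤ continuation, so V_uu = 60.3450
Node ud (S = 50.7): continuation = 1/1.01·[0.5857·15.9100 + 0.4143·0.0000] = 9.2264; exercise value = 0.7000 ≤ continuation, so V_ud = 9.2264
Node dd (S = 23.4): continuation = 1/1.01·[0.5857·0.0000 + 0.4143·0.0000] = 0.0000; exercise value = 0.0000 ≤ continuation, so V_dd = 0.0000
Node u (S = 84.5): continuation = 1/1.01·[0.5857·60.3450 + 0.4143·9.2264] = 38.7795; exercise value = 34.5000 ≤ continuation, so V_u = 38.7795
Node d (S = 39): continuation = 1/1.01·[0.5857·9.2264 + 0.4143·0.0000] = 5.3506; exercise value = 0.0000 ≤ continuation, so V_d = 5.3506
Node 0 (S = 65): continuation = 1/1.01·[0.5857·38.7795 + 0.4143·5.3506] = 24.6836; exercise value = 15.0000 ≤ continuation, so V_0 = 24.6836

$24.68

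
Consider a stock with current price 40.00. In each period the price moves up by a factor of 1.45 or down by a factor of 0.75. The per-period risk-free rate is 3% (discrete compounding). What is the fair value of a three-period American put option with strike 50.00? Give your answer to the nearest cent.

13.94

Risk-neutral probability p = (1 + 0.03 − 0.75)/(1.45 − 0.75) = 0.2800/0.7000 = 0.4000
Terminal stock prices: S_uuu = 121.9, S_uud = 63.07, S_udd = 32.62, S_ddd = 16.88
Terminal payoffs (K − S): max(-71.94, 0) = 0, max(-13.07, 0) = 0, max(17.38, 0) = 17.38, max(33.12, 0) = 33.12
Node uu (S = 84.1): continuation = 1/1.03·[0.4000·0.0000 + 0.6000·0.0000] = 0.0000; exercise value = 0.0000 ≤ continuation, so V_uu = 0.0000
Node ud (S = 43.5): continuation = 1/1.03·[0.4000·0.0000 + 0.6000·17.3750] = 10.1214; exercise value = 6.5000 ≤ continuation, so V_ud = 10.1214
Node dd (S = 22.5): continuation = 1/1.03·[0.4000·17.3750 + 0.6000·33.1250] = 26.0437; exercise value = 27.5000 > continuation, so V_dd = 27.5000 (exercise)
Node u (S = 58): continuation = 1/1.03·[0.4000·0.0000 + 0.6000·10.1214] = 5.8959; exercise value = 0.0000 ≤ continuation, so V_u = 5.8959
Node d (S = 30): continuation = 1/1.03·[0.4000·10.1214 + 0.6000·27.5000] = 19.9500; exercise value = 20.0000 > continuation, so V_d = 20.0000 (exercise)
Node 0 (S = 40): continuation = 1/1.03·[0.4000·5.8959 + 0.6000·20.0000] = 13.9402; exercise value = 10.0000 ≤ continuation, so V_0 = 13.9402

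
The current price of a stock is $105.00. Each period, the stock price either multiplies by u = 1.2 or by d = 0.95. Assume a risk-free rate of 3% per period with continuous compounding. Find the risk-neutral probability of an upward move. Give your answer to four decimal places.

p = 0.3218

Risk-neutral probability p = (e^0.03 − 0.95)/(1.2 − 0.95) = 0.0805/0.2500 = 0.3218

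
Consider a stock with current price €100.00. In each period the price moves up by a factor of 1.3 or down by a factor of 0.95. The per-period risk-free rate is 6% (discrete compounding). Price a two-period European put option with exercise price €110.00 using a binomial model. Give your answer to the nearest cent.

Risk-neutral probability p = (1 + 0.06 − 0.95)/(1.3 − 0.95) = 0.1100/0.3500 = 0.3143
Terminal stock prices: S_uu = 169, S_ud = 123.5, S_dd = 90.25
Terminal payoffs (K − S): max(-59, 0) = 0, max(-13.5, 0) = 0, max(19.75, 0) = 19.75
Node u (S = 130): V_u = 1/1.06·[0.3143·0.0000 + 0.6857·0.0000] = 0.0000
Node d (S = 95): V_d = 1/1.06·[0.3143·0.0000 + 0.6857·19.7500] = 12.7763
Node 0 (S = 100): V_0 = 1/1.06·[0.3143·0.0000 + 0.6857·12.7763] = 8.2650

€8.26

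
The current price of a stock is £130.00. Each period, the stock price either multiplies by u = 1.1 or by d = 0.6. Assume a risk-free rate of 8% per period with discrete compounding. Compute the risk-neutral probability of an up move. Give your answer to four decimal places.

p = 0.9600

Risk-neutral probability p = (1 + 0.08 − 0.6)/(1.1 − 0.6) = 0.4800/0.5000 = 0.9600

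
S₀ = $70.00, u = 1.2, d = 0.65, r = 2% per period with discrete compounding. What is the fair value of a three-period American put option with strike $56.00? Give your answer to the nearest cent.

Risk-neutral probability p = (1 + 0.02 − 0.65)/(1.2 − 0.65) = 0.3700/0.5500 = 0.6727
Terminal stock prices: S_uuu = 121, S_uud = 65.52, S_udd = 35.49, S_ddd = 19.22
Terminal payoffs (K − S): max(-64.96, 0) = 0, max(-9.52, 0) = 0, max(20.51, 0) = 20.51, max(36.78, 0) = 36.78
Node uu (S = 100.8): continuation = 1/1.02·[0.6727·0.0000 + 0.3273·0.0000] = 0.0000; exercise value = 0.0000 ≤ continuation, so V_uu = 0.0000
Node ud (S = 54.6): continuation = 1/1.02·[0.6727·0.0000 + 0.3273·20.5100] = 6.5807; exercise value = 1.4000 ≤ continuation, so V_ud = 6.5807
Node dd (S = 29.58): continuation = 1/1.02·[0.6727·20.5100 + 0.3273·36.7763] = 25.3270; exercise value = 26.4250 > continuation, so V_dd = 26.4250 (exercise)
Node u (S = 84): continuation = 1/1.02·[0.6727·0.0000 + 0.3273·6.5807] = 2.1115; exercise value = 0.0000 ≤ continuation, so V_u = 2.1115
Node d (S = 45.5): continuation = 1/1.02·[0.6727·6.5807 + 0.3273·26.4250] = 12.8189; exercise value = 10.5000 ≤ continuation, so V_d = 12.8189
Node 0 (S = 70): continuation = 1/1.02·[0.6727·2.1115 + 0.3273·12.8189] = 5.5056; exercise value = 0.0000 ≤ continuation, so V_0 = 5.5056

$5.51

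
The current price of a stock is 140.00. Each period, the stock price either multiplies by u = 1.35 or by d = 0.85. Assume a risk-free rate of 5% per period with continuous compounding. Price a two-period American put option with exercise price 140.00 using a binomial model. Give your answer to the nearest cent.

Risk-neutral probability p = (e^0.05 − 0.85)/(1.35 − 0.85) = 0.2013/0.5000 = 0.4025
Terminal stock prices: S_uu = 255.2, S_ud = 160.7, S_dd = 101.1
Terminal payoffs (K − S): max(-115.2, 0) = 0, max(-20.65, 0) = 0, max(38.85, 0) = 38.85
Node u (S = 189): continuation = e^(−0.05)·[0.4025·0.0000 + 0.5975·0.0000] = 0.0000; exercise value = 0.0000 ≤ continuation, so V_u = 0.0000
Node d (S = 119): continuation = e^(−0.05)·[0.4025·0.0000 + 0.5975·38.8500] = 22.0792; exercise value = 21.0000 ≤ continuation, so V_d = 22.0792
Node 0 (S = 140): continuation = e^(−0.05)·[0.4025·0.0000 + 0.5975·22.0792] = 12.5480; exercise value = 0.0000 ≤ continuation, so V_0 = 12.5480

12.55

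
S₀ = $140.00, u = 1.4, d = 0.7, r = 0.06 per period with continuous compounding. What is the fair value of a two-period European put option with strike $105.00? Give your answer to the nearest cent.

Risk-neutral probability p = (e^0.06 − 0.7)/(1.4 − 0.7) = 0.3618/0.7000 = 0.5169
Terminal stock prices: S_uu = 274.4, S_ud = 137.2, S_dd = 68.6
Terminal payoffs (K − S): max(-169.4, 0) = 0, max(-32.2, 0) = 0, max(36.4, 0) = 36.4
Node u (S = 196): V_u = e^(−0.06)·[0.5169·0.0000 + 0.4831·0.0000] = 0.0000
Node d (S = 98): V_d = e^(−0.06)·[0.5169·0.0000 + 0.4831·36.4000] = 16.5605
Node 0 (S = 140): V_0 = e^(−0.06)·[0.5169·0.0000 + 0.4831·16.5605] = 7.5343

$7.53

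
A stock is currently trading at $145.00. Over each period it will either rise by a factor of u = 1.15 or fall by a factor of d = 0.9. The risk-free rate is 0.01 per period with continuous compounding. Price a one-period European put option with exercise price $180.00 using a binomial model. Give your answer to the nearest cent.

$33.21

Risk-neutral probability p = (e^0.01 − 0.9)/(1.15 − 0.9) = 0.1101/0.2500 = 0.4402
Terminal stock prices: S_u = 166.8, S_d = 130.5
Terminal payoffs (K − S): max(13.25, 0) = 13.25, max(49.5, 0) = 49.5
Node 0 (S = 145): V_0 = e^(−0.01)·[0.4402·13.2500 + 0.5598·49.5000] = 33.2090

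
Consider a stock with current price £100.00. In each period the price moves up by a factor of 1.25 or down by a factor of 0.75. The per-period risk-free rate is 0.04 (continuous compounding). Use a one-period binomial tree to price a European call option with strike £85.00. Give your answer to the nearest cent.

Risk-neutral probability p = (e^0.04 − 0.75)/(1.25 − 0.75) = 0.2908/0.5000 = 0.5816
Terminal stock prices: S_u = 125, S_d = 75
Terminal payoffs (S − K): max(40, 0) = 40, max(-10, 0) = 0
Node 0 (S = 100): V_0 = e^(−0.04)·[0.5816·40.0000 + 0.4184·0.0000] = 22.3526

£22.35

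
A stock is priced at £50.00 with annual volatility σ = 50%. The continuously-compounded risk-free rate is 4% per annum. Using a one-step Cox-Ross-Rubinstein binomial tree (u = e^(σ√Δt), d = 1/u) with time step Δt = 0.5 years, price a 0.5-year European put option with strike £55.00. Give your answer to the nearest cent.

£10.91

CRR parameters: u = e^(σ√Δt) = e^(0.5·√0.5) = 1.4241, d = 1/u = 0.7022
Per-period rate: rΔt = 0.04·0.5 = 0.02, so R = e^0.02 = 1.0202
Risk-neutral probability p = (e^0.02 − 0.7022)/(1.4241 − 0.7022) = 0.3180/0.7219 = 0.4405
Terminal stock prices: S_u = 71.21, S_d = 35.11
Terminal payoffs (K − S): max(-16.21, 0) = 0, max(19.89, 0) = 19.89
Node 0 (S = 50): V_0 = e^(−0.02)·[0.4405·0.0000 + 0.5595·19.8906] = 10.9083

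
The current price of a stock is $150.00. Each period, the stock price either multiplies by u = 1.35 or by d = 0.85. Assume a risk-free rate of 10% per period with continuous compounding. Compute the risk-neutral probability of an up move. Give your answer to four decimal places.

p = 0.5103

Risk-neutral probability p = (e^0.1 − 0.85)/(1.35 − 0.85) = 0.2552/0.5000 = 0.5103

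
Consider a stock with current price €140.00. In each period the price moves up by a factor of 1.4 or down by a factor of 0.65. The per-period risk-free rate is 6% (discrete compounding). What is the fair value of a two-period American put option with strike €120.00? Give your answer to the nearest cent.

Risk-neutral probability p = (1 + 0.06 − 0.65)/(1.4 − 0.65) = 0.4100/0.7500 = 0.5467
Terminal stock prices: S_uu = 274.4, S_ud = 127.4, S_dd = 59.15
Terminal payoffs (K − S): max(-154.4, 0) = 0, max(-7.4, 0) = 0, max(60.85, 0) = 60.85
Node u (S = 196): continuation = 1/1.06·[0.5467·0.0000 + 0.4533·0.0000] = 0.0000; exercise value = 0.0000 ≤ continuation, so V_u = 0.0000
Node d (S = 91): continuation = 1/1.06·[0.5467·0.0000 + 0.4533·60.8500] = 26.0239; exercise value = 29.0000 > continuation, so V_d = 29.0000 (exercise)
Node 0 (S = 140): continuation = 1/1.06·[0.5467·0.0000 + 0.4533·29.0000] = 12.4025; exercise value = 0.0000 ≤ continuation, so V_0 = 12.4025

€12.40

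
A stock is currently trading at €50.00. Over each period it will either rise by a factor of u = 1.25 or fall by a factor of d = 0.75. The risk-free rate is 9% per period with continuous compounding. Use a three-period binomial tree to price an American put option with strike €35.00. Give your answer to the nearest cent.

Risk-neutral probability p = (e^0.09 − 0.75)/(1.25 − 0.75) = 0.3442/0.5000 = 0.6883
Terminal stock prices: S_uuu = 97.66, S_uud = 58.59, S_udd = 35.16, S_ddd = 21.09
Terminal payoffs (K − S): max(-62.66, 0) = 0, max(-23.59, 0) = 0, max(-0.1562, 0) = 0, max(13.91, 0) = 13.91
Node uu (S = 78.12): continuation = e^(−0.09)·[0.6883·0.0000 + 0.3117·0.0000] = 0.0000; exercise value = 0.0000 ≤ continuation, so V_uu = 0.0000
Node ud (S = 46.88): continuation = e^(−0.09)·[0.6883·0.0000 + 0.3117·0.0000] = 0.0000; exercise value = 0.0000 ≤ continuation, so V_ud = 0.0000
Node dd (S = 28.12): continuation = e^(−0.09)·[0.6883·0.0000 + 0.3117·13.9062] = 3.9609; exercise value = 6.8750 > continuation, so V_dd = 6.8750 (exercise)
Node u (S = 62.5): continuation = e^(−0.09)·[0.6883·0.0000 + 0.3117·0.0000] = 0.0000; exercise value = 0.0000 ≤ continuation, so V_u = 0.0000
Node d (S = 37.5): continuation = e^(−0.09)·[0.6883·0.0000 + 0.3117·6.8750] = 1.9582; exercise value = 0.0000 ≤ continuation, so V_d = 1.9582
Node 0 (S = 50): continuation = e^(−0.09)·[0.6883·0.0000 + 0.3117·1.9582] = 0.5577; exercise value = 0.0000 ≤ continuation, so V_0 = 0.5577

€0.56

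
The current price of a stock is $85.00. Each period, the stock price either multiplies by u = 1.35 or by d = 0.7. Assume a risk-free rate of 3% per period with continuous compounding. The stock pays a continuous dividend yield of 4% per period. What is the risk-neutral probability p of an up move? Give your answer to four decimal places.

Per-period risk-free factor R = e^0.03 = 1.0305; dividend-adjusted growth = e^(0.03−0.04) = 0.9900.
Risk-neutral probability p = (0.9900 − 0.7)/(1.35 − 0.7) = 0.2900/0.6500 = 0.4462

p = 0.4462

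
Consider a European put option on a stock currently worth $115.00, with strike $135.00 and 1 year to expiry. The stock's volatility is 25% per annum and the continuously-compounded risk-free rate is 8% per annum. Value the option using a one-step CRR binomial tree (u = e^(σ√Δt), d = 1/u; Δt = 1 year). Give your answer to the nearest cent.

$16.67

CRR parameters: u = e^(σ√Δt) = e^(0.25·√1) = 1.2840, d = 1/u = 0.7788
Per-period rate: rΔt = 0.08·1 = 0.08, so R = e^0.08 = 1.0833
Risk-neutral probability p = (e^0.08 − 0.7788)/(1.2840 − 0.7788) = 0.3045/0.5052 = 0.6027
Terminal stock prices: S_u = 147.7, S_d = 89.56
Terminal payoffs (K − S): max(-12.66, 0) = 0, max(45.44, 0) = 45.44
Node 0 (S = 115): V_0 = e^(−0.08)·[0.6027·0.0000 + 0.3973·45.4379] = 16.6656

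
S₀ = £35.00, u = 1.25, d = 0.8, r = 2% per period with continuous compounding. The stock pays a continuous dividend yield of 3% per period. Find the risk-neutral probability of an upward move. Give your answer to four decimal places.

Per-period risk-free factor R = e^0.02 = 1.0202; dividend-adjusted growth = e^(0.02−0.03) = 0.9900.
Risk-neutral probability p = (0.9900 − 0.8)/(1.25 − 0.8) = 0.1900/0.4500 = 0.4223

p = 0.4223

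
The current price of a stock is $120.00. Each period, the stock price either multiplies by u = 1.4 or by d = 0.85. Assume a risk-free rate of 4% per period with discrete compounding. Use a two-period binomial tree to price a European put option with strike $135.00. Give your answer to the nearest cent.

Risk-neutral probability p = (1 + 0.04 − 0.85)/(1.4 − 0.85) = 0.1900/0.5500 = 0.3455
Terminal stock prices: S_uu = 235.2, S_ud = 142.8, S_dd = 86.7
Terminal payoffs (K − S): max(-100.2, 0) = 0, max(-7.8, 0) = 0, max(48.3, 0) = 48.3
Node u (S = 168): V_u = 1/1.04·[0.3455·0.0000 + 0.6545·0.0000] = 0.0000
Node d (S = 102): V_d = 1/1.04·[0.3455·0.0000 + 0.6545·48.3000] = 30.3986
Node 0 (S = 120): V_0 = 1/1.04·[0.3455·0.0000 + 0.6545·30.3986] = 19.1320

$19.13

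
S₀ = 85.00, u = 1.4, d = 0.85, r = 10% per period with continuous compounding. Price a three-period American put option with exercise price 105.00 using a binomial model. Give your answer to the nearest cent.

20.00

Risk-neutral probability p = (e^0.1 − 0.85)/(1.4 − 0.85) = 0.2552/0.5500 = 0.4639
Terminal stock prices: S_uuu = 233.2, S_uud = 141.6, S_udd = 85.98, S_ddd = 52.2
Terminal payoffs (K − S): max(-128.2, 0) = 0, max(-36.61, 0) = 0, max(19.02, 0) = 19.02, max(52.8, 0) = 52.8
Node uu (S = 166.6): continuation = e^(−0.1)·[0.4639·0.0000 + 0.5361·0.0000] = 0.0000; exercise value = 0.0000 ≤ continuation, so V_uu = 0.0000
Node ud (S = 101.1): continuation = e^(−0.1)·[0.4639·0.0000 + 0.5361·19.0225] = 9.2267; exercise value = 3.8500 ≤ continuation, so V_ud = 9.2267
Node dd (S = 61.41): continuation = e^(−0.1)·[0.4639·19.0225 + 0.5361·52.7994] = 33.5954; exercise value = 43.5875 > continuation, so V_dd = 43.5875 (exercise)
Node u (S = 119): continuation = e^(−0.1)·[0.4639·0.0000 + 0.5361·9.2267] = 4.4753; exercise value = 0.0000 ≤ continuation, so V_u = 4.4753
Node d (S = 72.25): continuation = e^(−0.1)·[0.4639·9.2267 + 0.5361·43.5875] = 25.0150; exercise value = 32.7500 > continuation, so V_d = 32.7500 (exercise)
Node 0 (S = 85): continuation = e^(−0.1)·[0.4639·4.4753 + 0.5361·32.7500] = 17.7638; exercise value = 20.0000 > continuation, so V_0 = 20.0000 (exercise)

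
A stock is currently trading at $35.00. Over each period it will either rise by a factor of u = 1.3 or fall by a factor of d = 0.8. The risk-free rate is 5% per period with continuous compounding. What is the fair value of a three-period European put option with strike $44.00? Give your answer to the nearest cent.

Risk-neutral probability p = (e^0.05 − 0.8)/(1.3 − 0.8) = 0.2513/0.5000 = 0.5025
Terminal stock prices: S_uuu = 76.89, S_uud = 47.32, S_udd = 29.12, S_ddd = 17.92
Terminal payoffs (K − S): max(-32.89, 0) = 0, max(-3.32, 0) = 0, max(14.88, 0) = 14.88, max(26.08, 0) = 26.08
Node uu (S = 59.15): V_uu = e^(−0.05)·[0.5025·0.0000 + 0.4975·0.0000] = 0.0000
Node ud (S = 36.4): V_ud = e^(−0.05)·[0.5025·0.0000 + 0.4975·14.8800] = 7.0412
Node dd (S = 22.4): V_dd = e^(−0.05)·[0.5025·14.8800 + 0.4975·26.0800] = 19.4541
Node u (S = 45.5): V_u = e^(−0.05)·[0.5025·0.0000 + 0.4975·7.0412] = 3.3319
Node d (S = 28): V_d = e^(−0.05)·[0.5025·7.0412 + 0.4975·19.4541] = 12.5715
Node 0 (S = 35): V_0 = e^(−0.05)·[0.5025·3.3319 + 0.4975·12.5715] = 7.5415

$7.54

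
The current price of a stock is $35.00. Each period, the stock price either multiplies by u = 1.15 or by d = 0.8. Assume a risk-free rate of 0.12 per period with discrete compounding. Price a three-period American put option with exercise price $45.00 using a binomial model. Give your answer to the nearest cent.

Risk-neutral probability p = (1 + 0.12 − 0.8)/(1.15 − 0.8) = 0.3200/0.3500 = 0.9143
Terminal stock prices: S_uuu = 53.23, S_uud = 37.03, S_udd = 25.76, S_ddd = 17.92
Terminal payoffs (K − S): max(-8.231, 0) = 0, max(7.97, 0) = 7.97, max(19.24, 0) = 19.24, max(27.08, 0) = 27.08
Node uu (S = 46.29): continuation = 1/1.12·[0.9143·0.0000 + 0.0857·7.9700] = 0.6099; exercise value = 0.0000 ≤ continuation, so V_uu = 0.6099
Node ud (S = 32.2): continuation = 1/1.12·[0.9143·7.9700 + 0.0857·19.2400] = 7.9786; exercise value = 12.8000 > continuation, so V_ud = 12.8000 (exercise)
Node dd (S = 22.4): continuation = 1/1.12·[0.9143·19.2400 + 0.0857·27.0800] = 17.7786; exercise value = 22.6000 > continuation, so V_dd = 22.6000 (exercise)
Node u (S = 40.25): continuation = 1/1.12·[0.9143·0.6099 + 0.0857·12.8000] = 1.4775; exercise value = 4.7500 > continuation, so V_u = 4.7500 (exercise)
Node d (S = 28): continuation = 1/1.12·[0.9143·12.8000 + 0.0857·22.6000] = 12.1786; exercise value = 17.0000 > continuation, so V_d = 17.0000 (exercise)
Node 0 (S = 35): continuation = 1/1.12·[0.9143·4.7500 + 0.0857·17.0000] = 5.1786; exercise value = 10.0000 > continuation, so V_0 = 10.0000 (exercise)

$10.00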